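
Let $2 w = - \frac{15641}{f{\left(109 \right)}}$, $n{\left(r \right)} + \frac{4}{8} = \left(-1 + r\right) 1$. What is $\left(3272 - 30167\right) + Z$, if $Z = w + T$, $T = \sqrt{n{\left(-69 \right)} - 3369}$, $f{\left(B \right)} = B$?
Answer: $- \frac{5878751}{218} + \frac{i \sqrt{13758}}{2} \approx -26967.0 + 58.647 i$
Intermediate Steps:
$n{\left(r \right)} = - \frac{3}{2} + r$ ($n{\left(r \right)} = - \frac{1}{2} + \left(-1 + r\right) 1 = - \frac{1}{2} + \left(-1 + r\right) = - \frac{3}{2} + r$)
$T = \frac{i \sqrt{13758}}{2}$ ($T = \sqrt{\left(- \frac{3}{2} - 69\right) - 3369} = \sqrt{- \frac{141}{2} - 3369} = \sqrt{- \frac{6879}{2}} = \frac{i \sqrt{13758}}{2} \approx 58.647 i$)
$w = - \frac{15641}{218}$ ($w = \frac{\left(-15641\right) \frac{1}{109}}{2} = \frac{1}{2} \left(- \frac{15641}{109}\right) = - \frac{15641}{218} \approx -71.748$)
$Z = - \frac{15641}{218} + \frac{i \sqrt{13758}}{2} \approx -71.748 + 58.647 i$
$\left(3272 - 30167\right) + Z = \left(3272 - 30167\right) - \left(\frac{15641}{218} - \frac{i \sqrt{13758}}{2}\right) = -26895 - \left(\frac{15641}{218} - \frac{i \sqrt{13758}}{2}\right) = - \frac{5878751}{218} + \frac{i \sqrt{13758}}{2}$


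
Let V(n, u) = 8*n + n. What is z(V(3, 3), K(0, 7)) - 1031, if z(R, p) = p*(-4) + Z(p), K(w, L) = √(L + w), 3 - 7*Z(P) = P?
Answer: -7214/7 - 29*√7/7 ≈ -1041.5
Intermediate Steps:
Z(P) = 3/7 - P/7
V(n, u) = 9*n
z(R, p) = 3/7 - 29*p/7 (z(R, p) = p*(-4) + (3/7 - p/7) = -4*p + (3/7 - p/7) = 3/7 - 29*p/7)
z(V(3, 3), K(0, 7)) - 1031 = (3/7 - 29*√(7 + 0)/7) - 1031 = (3/7 - 29*√7/7) - 1031 = -7214/7 - 29*√7/7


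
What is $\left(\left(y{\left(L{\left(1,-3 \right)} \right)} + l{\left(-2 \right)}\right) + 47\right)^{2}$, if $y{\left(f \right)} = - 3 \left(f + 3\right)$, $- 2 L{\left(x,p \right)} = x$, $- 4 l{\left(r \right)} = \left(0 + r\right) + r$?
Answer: $\frac{6561}{4} \approx 1640.3$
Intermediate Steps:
$l{\left(r \right)} = - \frac{r}{2}$ ($l{\left(r \right)} = - \frac{\left(0 + r\right) + r}{4} = - \frac{r + r}{4} = - \frac{2 r}{4} = - \frac{r}{2}$)
$L{\left(x,p \right)} = - \frac{x}{2}$
$y{\left(f \right)} = -9 - 3 f$ ($y{\left(f \right)} = - 3 \left(3 + f\right) = -9 - 3 f$)
$\left(\left(y{\left(L{\left(1,-3 \right)} \right)} + l{\left(-2 \right)}\right) + 47\right)^{2} = \left(\left(\left(-9 - 3 \left(\left(- \frac{1}{2}\right) 1\right)\right) - -1\right) + 47\right)^{2} = \left(\left(\left(-9 - - \frac{3}{2}\right) + 1\right) + 47\right)^{2} = \left(\left(\left(-9 + \frac{3}{2}\right) + 1\right) + 47\right)^{2} = \left(\left(- \frac{15}{2} + 1\right) + 47\right)^{2} = \left(- \frac{13}{2} + 47\right)^{2} = \left(\frac{81}{2}\right)^{2} = \frac{6561}{4}$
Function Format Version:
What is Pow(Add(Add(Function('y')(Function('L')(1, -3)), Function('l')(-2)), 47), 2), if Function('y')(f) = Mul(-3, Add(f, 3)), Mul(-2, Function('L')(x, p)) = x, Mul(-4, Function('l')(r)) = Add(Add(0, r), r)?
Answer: Rational(6561, 4) ≈ 1640.3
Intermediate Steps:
Function('l')(r) = Mul(Rational(-1, 2), r) (Function('l')(r) = Mul(Rational(-1, 4), Add(Add(0, r), r)) = Mul(Rational(-1, 4), Add(r, r)) = Mul(Rational(-1, 4), Mul(2, r)) = Mul(Rational(-1, 2), r))
Function('L')(x, p) = Mul(Rational(-1, 2), x)
Function('y')(f) = Add(-9, Mul(-3, f)) (Function('y')(f) = Mul(-3, Add(3, f)) = Add(-9, Mul(-3, f)))
Pow(Add(Add(Function('y')(Function('L')(1, -3)), Function('l')(-2)), 47), 2) = Pow(Add(Add(Add(-9, Mul(-3, Mul(Rational(-1, 2), 1))), Mul(Rational(-1, 2), -2)), 47), 2) = Pow(Add(Add(Add(-9, Mul(-3, Rational(-1, 2))), 1), 47), 2) = Pow(Add(Add(Add(-9, Rational(3, 2)), 1), 47), 2) = Pow(Add(Add(Rational(-15, 2), 1), 47), 2) = Pow(Add(Rational(-13, 2), 47), 2) = Pow(Rational(81, 2), 2) = Rational(6561, 4)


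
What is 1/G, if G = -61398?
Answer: -1/61398 ≈ -1.6287e-5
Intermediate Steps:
1/G = 1/(-61398) = -1/61398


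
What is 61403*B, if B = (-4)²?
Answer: 982448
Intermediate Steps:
B = 16
61403*B = 61403*16 = 982448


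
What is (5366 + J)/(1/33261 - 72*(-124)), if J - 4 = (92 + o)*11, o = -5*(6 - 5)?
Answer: 210442347/296954209 ≈ 0.70867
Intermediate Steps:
o = -5 (o = -5*1 = -5)
J = 961 (J = 4 + (92 - 5)*11 = 4 + 87*11 = 4 + 957 = 961)
(5366 + J)/(1/33261 - 72*(-124)) = (5366 + 961)/(1/33261 - 72*(-124)) = 6327/(1/33261 + 8928) = 6327/(296954209/33261) = 6327*(33261/296954209) = 210442347/296954209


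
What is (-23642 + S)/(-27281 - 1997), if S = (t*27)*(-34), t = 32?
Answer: 26509/14639 ≈ 1.8108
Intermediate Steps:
S = -29376 (S = (32*27)*(-34) = 864*(-34) = -29376)
(-23642 + S)/(-27281 - 1997) = (-23642 - 29376)/(-27281 - 1997) = -53018/(-29278) = -53018*(-1/29278) = 26509/14639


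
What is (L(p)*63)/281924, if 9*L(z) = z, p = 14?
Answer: 49/140962 ≈ 0.00034761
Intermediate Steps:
L(z) = z/9
(L(p)*63)/281924 = (((⅑)*14)*63)/281924 = ((14/9)*63)*(1/281924) = 98*(1/281924) = 49/140962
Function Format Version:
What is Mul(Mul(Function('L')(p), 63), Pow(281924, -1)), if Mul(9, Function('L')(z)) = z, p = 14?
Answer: Rational(49, 140962) ≈ 0.00034761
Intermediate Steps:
Function('L')(z) = Mul(Rational(1, 9), z)
Mul(Mul(Function('L')(p), 63), Pow(281924, -1)) = Mul(Mul(Mul(Rational(1, 9), 14), 63), Pow(281924, -1)) = Mul(Mul(Rational(14, 9), 63), Rational(1, 281924)) = Mul(98, Rational(1, 281924)) = Rational(49, 140962)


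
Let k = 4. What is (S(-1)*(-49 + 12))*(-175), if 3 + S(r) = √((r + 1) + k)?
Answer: -6475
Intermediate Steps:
S(r) = -3 + √(5 + r) (S(r) = -3 + √((r + 1) + 4) = -3 + √((1 + r) + 4) = -3 + √(5 + r))
(S(-1)*(-49 + 12))*(-175) = ((-3 + √(5 - 1))*(-49 + 12))*(-175) = ((-3 + √4)*(-37))*(-175) = ((-3 + 2)*(-37))*(-175) = -1*(-37)*(-175) = 37*(-175) = -6475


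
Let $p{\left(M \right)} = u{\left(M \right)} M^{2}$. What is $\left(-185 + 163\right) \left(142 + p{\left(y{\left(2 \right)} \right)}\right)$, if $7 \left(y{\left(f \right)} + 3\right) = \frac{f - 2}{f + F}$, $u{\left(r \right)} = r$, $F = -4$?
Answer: $-2530$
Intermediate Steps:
$y{\left(f \right)} = -3 + \frac{-2 + f}{7 \left(-4 + f\right)}$ ($y{\left(f \right)} = -3 + \frac{\left(f - 2\right) \frac{1}{f - 4}}{7} = -3 + \frac{\left(-2 + f\right) \frac{1}{-4 + f}}{7} = -3 + \frac{\frac{1}{-4 + f} \left(-2 + f\right)}{7} = -3 + \frac{-2 + f}{7 \left(-4 + f\right)}$)
$p{\left(M \right)} = M^{3}$ ($p{\left(M \right)} = M M^{2} = M^{3}$)
$\left(-185 + 163\right) \left(142 + p{\left(y{\left(2 \right)} \right)}\right) = \left(-185 + 163\right) \left(142 + \left(\frac{2 \left(41 - 20\right)}{7 \left(-4 + 2\right)}\right)^{3}\right) = - 22 \left(142 + \left(\frac{2 \left(41 - 20\right)}{7 \left(-2\right)}\right)^{3}\right) = - 22 \left(142 + \left(\frac{2}{7} \left(- \frac{1}{2}\right) 21\right)^{3}\right) = - 22 \left(142 + \left(-3\right)^{3}\right) = - 22 \left(142 - 27\right) = \left(-22\right) 115 = -2530$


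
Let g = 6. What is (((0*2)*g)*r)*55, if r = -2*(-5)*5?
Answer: 0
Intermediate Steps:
r = 50 (r = 10*5 = 50)
(((0*2)*g)*r)*55 = (((0*2)*6)*50)*55 = ((0*6)*50)*55 = (0*50)*55 = 0*55 = 0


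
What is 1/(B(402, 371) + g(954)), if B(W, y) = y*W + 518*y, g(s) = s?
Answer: 1/342274 ≈ 2.9216e-6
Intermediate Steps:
B(W, y) = 518*y + W*y (B(W, y) = W*y + 518*y = 518*y + W*y)
1/(B(402, 371) + g(954)) = 1/(371*(518 + 402) + 954) = 1/(371*920 + 954) = 1/(341320 + 954) = 1/342274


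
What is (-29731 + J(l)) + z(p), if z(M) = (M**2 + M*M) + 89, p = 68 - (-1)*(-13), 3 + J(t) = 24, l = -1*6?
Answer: -23571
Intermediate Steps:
l = -6
J(t) = 21 (J(t) = -3 + 24 = 21)
p = 55 (p = 68 - 1*13 = 68 - 13 = 55)
z(M) = 89 + 2*M**2 (z(M) = (M**2 + M**2) + 89 = 2*M**2 + 89 = 89 + 2*M**2)
(-29731 + J(l)) + z(p) = (-29731 + 21) + (89 + 2*55**2) = -29710 + (89 + 2*3025) = -29710 + (89 + 6050) = -29710 + 6139 = -23571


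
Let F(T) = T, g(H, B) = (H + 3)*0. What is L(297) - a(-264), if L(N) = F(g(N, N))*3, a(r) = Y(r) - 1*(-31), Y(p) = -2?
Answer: -29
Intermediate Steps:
g(H, B) = 0 (g(H, B) = (3 + H)*0 = 0)
a(r) = 29 (a(r) = -2 - 1*(-31) = -2 + 31 = 29)
L(N) = 0 (L(N) = 0*3 = 0)
L(297) - a(-264) = 0 - 1*29 = 0 - 29 = -29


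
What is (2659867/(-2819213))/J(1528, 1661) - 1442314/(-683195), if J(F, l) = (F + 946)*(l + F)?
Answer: 32080556869354287787/15195912465569778510 ≈ 2.1111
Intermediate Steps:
J(F, l) = (946 + F)*(F + l)
(2659867/(-2819213))/J(1528, 1661) - 1442314/(-683195) = (2659867/(-2819213))/(1528² + 946*1528 + 946*1661 + 1528*1661) - 1442314/(-683195) = (2659867*(-1/2819213))/(2334784 + 1445488 + 1571306 + 2538008) - 1442314*(-1/683195) = -2659867/2819213/7889586 + 1442314/683195 = -2659867/2819213*1/7889586 + 1442314/683195 = -2659867/22242423415818 + 1442314/683195 = 32080556869354287787/15195912465569778510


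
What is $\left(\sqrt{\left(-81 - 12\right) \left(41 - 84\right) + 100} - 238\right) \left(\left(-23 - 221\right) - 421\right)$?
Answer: $158270 - 665 \sqrt{4099} \approx 1.1569 \cdot 10^{5}$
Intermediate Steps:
$\left(\sqrt{\left(-81 - 12\right) \left(41 - 84\right) + 100} - 238\right) \left(\left(-23 - 221\right) - 421\right) = \left(\sqrt{\left(-93\right) \left(-43\right) + 100} - 238\right) \left(-244 - 421\right) = \left(\sqrt{3999 + 100} - 238\right) \left(-665\right) = \left(\sqrt{4099} - 238\right) \left(-665\right) = \left(-238 + \sqrt{4099}\right) \left(-665\right) = 158270 - 665 \sqrt{4099}$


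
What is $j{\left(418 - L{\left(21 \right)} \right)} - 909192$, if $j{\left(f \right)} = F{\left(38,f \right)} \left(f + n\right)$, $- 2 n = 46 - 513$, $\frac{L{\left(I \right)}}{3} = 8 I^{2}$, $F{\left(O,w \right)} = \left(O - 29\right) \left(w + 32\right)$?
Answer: $904994403$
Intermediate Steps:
$F{\left(O,w \right)} = \left(-29 + O\right) \left(32 + w\right)$
$L{\left(I \right)} = 24 I^{2}$ ($L{\left(I \right)} = 3 \cdot 8 I^{2} = 24 I^{2}$)
$n = \frac{467}{2}$ ($n = - \frac{46 - 513}{2} = \left(- \frac{1}{2}\right) \left(-467\right) = \frac{467}{2} \approx 233.5$)
$j{\left(f \right)} = \left(288 + 9 f\right) \left(\frac{467}{2} + f\right)$ ($j{\left(f \right)} = \left(-928 - 29 f + 32 \cdot 38 + 38 f\right) \left(f + \frac{467}{2}\right) = \left(-928 - 29 f + 1216 + 38 f\right) \left(\frac{467}{2} + f\right) = \left(288 + 9 f\right) \left(\frac{467}{2} + f\right)$)
$j{\left(418 - L{\left(21 \right)} \right)} - 909192 = \frac{9 \left(32 + \left(418 - 24 \cdot 21^{2}\right)\right) \left(467 + 2 \left(418 - 24 \cdot 21^{2}\right)\right)}{2} - 909192 = \frac{9 \left(32 + \left(418 - 24 \cdot 441\right)\right) \left(467 + 2 \left(418 - 24 \cdot 441\right)\right)}{2} - 909192 = \frac{9 \left(32 + \left(418 - 10584\right)\right) \left(467 + 2 \left(418 - 10584\right)\right)}{2} - 909192 = \frac{9 \left(32 - 10166\right) \left(467 + 2 \left(-10166\right)\right)}{2} - 909192 = \frac{9}{2} \left(-10134\right) \left(467 - 20332\right) - 909192 = \frac{9}{2} \left(-10134\right) \left(-19865\right) - 909192 = 905903595 - 909192 = 904994403$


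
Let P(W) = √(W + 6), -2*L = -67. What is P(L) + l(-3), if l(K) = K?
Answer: -3 + √158/2 ≈ 3.2849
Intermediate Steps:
L = 67/2 (L = -½*(-67) = 67/2 ≈ 33.500)
P(W) = √(6 + W)
P(L) + l(-3) = √(6 + 67/2) - 3 = √(79/2) - 3 = √158/2 - 3 = -3 + √158/2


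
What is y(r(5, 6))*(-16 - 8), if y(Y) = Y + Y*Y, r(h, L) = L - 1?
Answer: -720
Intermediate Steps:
r(h, L) = -1 + L
y(Y) = Y + Y²
y(r(5, 6))*(-16 - 8) = ((-1 + 6)*(1 + (-1 + 6)))*(-16 - 8) = (5*(1 + 5))*(-24) = (5*6)*(-24) = 30*(-24) = -720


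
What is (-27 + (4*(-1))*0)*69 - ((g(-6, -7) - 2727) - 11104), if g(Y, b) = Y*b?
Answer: 11926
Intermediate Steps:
(-27 + (4*(-1))*0)*69 - ((g(-6, -7) - 2727) - 11104) = (-27 + (4*(-1))*0)*69 - ((-6*(-7) - 2727) - 11104) = (-27 - 4*0)*69 - ((42 - 2727) - 11104) = (-27 + 0)*69 - (-2685 - 11104) = -27*69 - 1*(-13789) = -1863 + 13789 = 11926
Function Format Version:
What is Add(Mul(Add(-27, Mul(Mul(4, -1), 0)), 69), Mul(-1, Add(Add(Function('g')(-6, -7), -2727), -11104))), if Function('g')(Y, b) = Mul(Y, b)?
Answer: 11926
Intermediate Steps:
Add(Mul(Add(-27, Mul(Mul(4, -1), 0)), 69), Mul(-1, Add(Add(Function('g')(-6, -7), -2727), -11104))) = Add(Mul(Add(-27, Mul(Mul(4, -1), 0)), 69), Mul(-1, Add(Add(Mul(-6, -7), -2727), -11104))) = Add(Mul(Add(-27, Mul(-4, 0)), 69), Mul(-1, Add(Add(42, -2727), -11104))) = Add(Mul(Add(-27, 0), 69), Mul(-1, Add(-2685, -11104))) = Add(Mul(-27, 69), Mul(-1, -13789)) = Add(-1863, 13789) = 11926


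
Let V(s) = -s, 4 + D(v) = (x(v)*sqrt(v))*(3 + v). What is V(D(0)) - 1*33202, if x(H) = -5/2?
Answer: -33198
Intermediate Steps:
x(H) = -5/2 (x(H) = -5*1/2 = -5/2)
D(v) = -4 - 5*sqrt(v)*(3 + v)/2 (D(v) = -4 + (-5*sqrt(v)/2)*(3 + v) = -4 - 5*sqrt(v)*(3 + v)/2)
V(D(0)) - 1*33202 = -(-4 - 15*sqrt(0)/2 - 5*0**(3/2)/2) - 1*33202 = -(-4 - 15/2*0 - 5/2*0) - 33202 = -(-4 + 0 + 0) - 33202 = -1*(-4) - 33202 = 4 - 33202 = -33198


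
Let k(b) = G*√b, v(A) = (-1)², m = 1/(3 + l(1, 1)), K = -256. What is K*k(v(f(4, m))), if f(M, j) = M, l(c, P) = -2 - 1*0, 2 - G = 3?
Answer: 256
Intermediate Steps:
G = -1 (G = 2 - 1*3 = 2 - 3 = -1)
l(c, P) = -2 (l(c, P) = -2 + 0 = -2)
m = 1 (m = 1/(3 - 2) = 1/1 = 1)
v(A) = 1
k(b) = -√b
K*k(v(f(4, m))) = -(-256)*√1 = -(-256) = -256*(-1) = 256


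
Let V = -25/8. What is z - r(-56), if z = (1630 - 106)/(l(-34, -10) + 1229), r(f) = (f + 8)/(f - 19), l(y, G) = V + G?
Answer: 149168/243175 ≈ 0.61342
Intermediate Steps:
V = -25/8 (V = -25*⅛ = -25/8 ≈ -3.1250)
l(y, G) = -25/8 + G
r(f) = (8 + f)/(-19 + f)
z = 12192/9727 (z = (1630 - 106)/((-25/8 - 10) + 1229) = 1524/(-105/8 + 1229) = 1524/(9727/8) = 1524*(8/9727) = 12192/9727 ≈ 1.2534)
z - r(-56) = 12192/9727 - (8 - 56)/(-19 - 56) = 12192/9727 - (-48)/(-75) = 12192/9727 - (-1)*(-48)/75 = 12192/9727 - 1*16/25 = 12192/9727 - 16/25 = 149168/243175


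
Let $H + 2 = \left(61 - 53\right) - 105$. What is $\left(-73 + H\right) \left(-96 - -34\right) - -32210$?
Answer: $42874$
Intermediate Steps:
$H = -99$ ($H = -2 + \left(\left(61 - 53\right) - 105\right) = -2 + \left(8 - 105\right) = -2 - 97 = -99$)
$\left(-73 + H\right) \left(-96 - -34\right) - -32210 = \left(-73 - 99\right) \left(-96 - -34\right) - -32210 = - 172 \left(-96 + 34\right) + 32210 = \left(-172\right) \left(-62\right) + 32210 = 10664 + 32210 = 42874$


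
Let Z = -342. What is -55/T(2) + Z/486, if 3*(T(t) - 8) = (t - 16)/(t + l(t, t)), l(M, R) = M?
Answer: -9689/1107 ≈ -8.7525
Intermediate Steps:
T(t) = 8 + (-16 + t)/(6*t) (T(t) = 8 + ((t - 16)/(t + t))/3 = 8 + ((-16 + t)/((2*t)))/3 = 8 + ((-16 + t)*(1/(2*t)))/3 = 8 + ((-16 + t)/(2*t))/3 = 8 + (-16 + t)/(6*t))
-55/T(2) + Z/486 = -55*12/(-16 + 49*2) - 342/486 = -55*12/(-16 + 98) - 342*1/486 = -55/((1/6)*(1/2)*82) - 19/27 = -55/41/6 - 19/27 = -55*6/41 - 19/27 = -330/41 - 19/27 = -9689/1107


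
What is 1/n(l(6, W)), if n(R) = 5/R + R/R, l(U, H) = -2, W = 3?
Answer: -⅔ ≈ -0.66667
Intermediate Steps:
n(R) = 1 + 5/R (n(R) = 5/R + 1 = 1 + 5/R)
1/n(l(6, W)) = 1/((5 - 2)/(-2)) = 1/(-½*3) = 1/(-3/2) = -⅔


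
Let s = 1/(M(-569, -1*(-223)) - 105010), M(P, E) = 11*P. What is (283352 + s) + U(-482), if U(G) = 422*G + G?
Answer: 8842102353/111269 ≈ 79466.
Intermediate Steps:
U(G) = 423*G
s = -1/111269 (s = 1/(11*(-569) - 105010) = 1/(-6259 - 105010) = 1/(-111269) = -1/111269 ≈ -8.9872e-6)
(283352 + s) + U(-482) = (283352 - 1/111269) + 423*(-482) = 31528293687/111269 - 203886 = 8842102353/111269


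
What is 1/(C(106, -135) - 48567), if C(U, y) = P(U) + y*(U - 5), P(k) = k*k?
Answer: -1/50966 ≈ -1.9621e-5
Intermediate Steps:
P(k) = k²
C(U, y) = U² + y*(-5 + U) (C(U, y) = U² + y*(U - 5) = U² + y*(-5 + U))
1/(C(106, -135) - 48567) = 1/((106² - 5*(-135) + 106*(-135)) - 48567) = 1/((11236 + 675 - 14310) - 48567) = 1/(-2399 - 48567) = 1/(-50966) = -1/50966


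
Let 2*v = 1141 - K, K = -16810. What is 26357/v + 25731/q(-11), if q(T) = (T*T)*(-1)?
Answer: -455518787/2172071 ≈ -209.72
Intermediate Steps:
q(T) = -T**2 (q(T) = T**2*(-1) = -T**2)
v = 17951/2 (v = (1141 - 1*(-16810))/2 = (1141 + 16810)/2 = (1/2)*17951 = 17951/2 ≈ 8975.5)
26357/v + 25731/q(-11) = 26357/(17951/2) + 25731/((-1*(-11)**2)) = 26357*(2/17951) + 25731/((-1*121)) = 52714/17951 + 25731/(-121) = 52714/17951 + 25731*(-1/121) = 52714/17951 - 25731/121 = -455518787/2172071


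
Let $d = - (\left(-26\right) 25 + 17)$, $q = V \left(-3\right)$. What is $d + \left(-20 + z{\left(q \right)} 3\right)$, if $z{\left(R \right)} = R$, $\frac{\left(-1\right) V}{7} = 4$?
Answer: $865$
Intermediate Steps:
$V = -28$ ($V = \left(-7\right) 4 = -28$)
$q = 84$ ($q = \left(-28\right) \left(-3\right) = 84$)
$d = 633$ ($d = - (-650 + 17) = \left(-1\right) \left(-633\right) = 633$)
$d + \left(-20 + z{\left(q \right)} 3\right) = 633 + \left(-20 + 84 \cdot 3\right) = 633 + \left(-20 + 252\right) = 633 + 232 = 865$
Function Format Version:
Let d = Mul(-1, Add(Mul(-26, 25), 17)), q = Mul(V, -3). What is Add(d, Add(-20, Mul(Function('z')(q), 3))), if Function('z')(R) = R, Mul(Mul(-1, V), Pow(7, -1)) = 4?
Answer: 865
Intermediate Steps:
V = -28 (V = Mul(-7, 4) = -28)
q = 84 (q = Mul(-28, -3) = 84)
d = 633 (d = Mul(-1, Add(-650, 17)) = Mul(-1, -633) = 633)
Add(d, Add(-20, Mul(Function('z')(q), 3))) = Add(633, Add(-20, Mul(84, 3))) = Add(633, Add(-20, 252)) = Add(633, 232) = 865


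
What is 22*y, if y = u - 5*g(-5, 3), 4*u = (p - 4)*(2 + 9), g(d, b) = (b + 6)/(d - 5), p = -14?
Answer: -990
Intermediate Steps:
g(d, b) = (6 + b)/(-5 + d)
u = -99/2 (u = ((-14 - 4)*(2 + 9))/4 = (-18*11)/4 = (¼)*(-198) = -99/2 ≈ -49.500)
y = -45 (y = -99/2 - 5*(6 + 3)/(-5 - 5) = -99/2 - 5*9/(-10) = -99/2 - (-1)*9/2 = -99/2 - 5*(-9/10) = -99/2 + 9/2 = -45)
22*y = 22*(-45) = -990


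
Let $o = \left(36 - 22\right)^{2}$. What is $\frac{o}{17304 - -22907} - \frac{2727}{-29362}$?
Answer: $\frac{115410349}{1180675382} \approx 0.097749$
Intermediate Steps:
$o = 196$ ($o = 14^{2} = 196$)
$\frac{o}{17304 - -22907} - \frac{2727}{-29362} = \frac{196}{17304 - -22907} - \frac{2727}{-29362} = \frac{196}{17304 + 22907} - - \frac{2727}{29362} = \frac{196}{40211} + \frac{2727}{29362} = \frac{115410349}{1180675382}$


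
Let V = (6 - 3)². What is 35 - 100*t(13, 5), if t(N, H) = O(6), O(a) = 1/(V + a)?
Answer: 85/3 ≈ 28.333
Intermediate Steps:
V = 9 (V = 3² = 9)
O(a) = 1/(9 + a)
t(N, H) = 1/15 (t(N, H) = 1/(9 + 6) = 1/15)
35 - 100*t(13, 5) = 35 - 100*1/15 = 35 - 20/3 = 85/3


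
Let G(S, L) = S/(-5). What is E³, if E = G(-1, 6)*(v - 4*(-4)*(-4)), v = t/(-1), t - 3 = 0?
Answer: -300763/125 ≈ -2406.1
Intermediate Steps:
t = 3 (t = 3 + 0 = 3)
v = -3 (v = 3/(-1) = -1*3 = -3)
G(S, L) = -S/5 (G(S, L) = S*(-⅕) = -S/5)
E = -67/5 (E = (-⅕*(-1))*(-3 - 4*(-4)*(-4)) = (-3 + 16*(-4))/5 = (-3 - 64)/5 = (⅕)*(-67) = -67/5 ≈ -13.400)
E³ = (-67/5)³ = -300763/125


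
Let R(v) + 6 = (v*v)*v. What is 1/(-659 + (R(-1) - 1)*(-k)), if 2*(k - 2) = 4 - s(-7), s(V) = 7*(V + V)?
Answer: -1/235 ≈ -0.0042553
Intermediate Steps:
R(v) = -6 + v**3 (R(v) = -6 + (v*v)*v = -6 + v**2*v = -6 + v**3)
s(V) = 14*V (s(V) = 7*(2*V) = 14*V)
k = 53 (k = 2 + (4 - 14*(-7))/2 = 2 + (4 - 1*(-98))/2 = 2 + (4 + 98)/2 = 2 + (1/2)*102 = 2 + 51 = 53)
1/(-659 + (R(-1) - 1)*(-k)) = 1/(-659 + ((-6 + (-1)**3) - 1)*(-1*53)) = 1/(-659 + ((-6 - 1) - 1)*(-53)) = 1/(-659 + (-7 - 1)*(-53)) = 1/(-659 - 8*(-53)) = 1/(-659 + 424) = 1/(-235) = -1/235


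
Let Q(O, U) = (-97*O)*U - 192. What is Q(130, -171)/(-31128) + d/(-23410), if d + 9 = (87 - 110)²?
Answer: -841515149/12145108 ≈ -69.288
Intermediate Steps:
Q(O, U) = -192 - 97*O*U (Q(O, U) = -97*O*U - 192 = -192 - 97*O*U)
d = 520 (d = -9 + (87 - 110)² = -9 + (-23)² = -9 + 529 = 520)
Q(130, -171)/(-31128) + d/(-23410) = (-192 - 97*130*(-171))/(-31128) + 520/(-23410) = (-192 + 2156310)*(-1/31128) + 520*(-1/23410) = 2156118*(-1/31128) - 52/2341 = -359353/5188 - 52/2341 = -841515149/12145108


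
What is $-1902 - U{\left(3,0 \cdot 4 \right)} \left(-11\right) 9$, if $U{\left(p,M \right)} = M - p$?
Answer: $-2199$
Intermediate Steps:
$-1902 - U{\left(3,0 \cdot 4 \right)} \left(-11\right) 9 = -1902 - \left(0 \cdot 4 - 3\right) \left(-11\right) 9 = -1902 - \left(0 - 3\right) \left(-11\right) 9 = -1902 - \left(-3\right) \left(-11\right) 9 = -1902 - 33 \cdot 9 = -1902 - 297 = -2199$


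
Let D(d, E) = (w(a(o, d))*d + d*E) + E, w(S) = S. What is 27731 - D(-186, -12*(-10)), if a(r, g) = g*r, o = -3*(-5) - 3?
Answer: -365221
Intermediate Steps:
o = 12 (o = 15 - 3 = 12)
D(d, E) = E + 12*d² + E*d (D(d, E) = ((d*12)*d + d*E) + E = ((12*d)*d + E*d) + E = (12*d² + E*d) + E = E + 12*d² + E*d)
27731 - D(-186, -12*(-10)) = 27731 - (-12*(-10) + 12*(-186)² - 12*(-10)*(-186)) = 27731 - (120 + 12*34596 + 120*(-186)) = 27731 - (120 + 415152 - 22320) = 27731 - 1*392952 = 27731 - 392952 = -365221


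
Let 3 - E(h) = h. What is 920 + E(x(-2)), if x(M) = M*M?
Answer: 919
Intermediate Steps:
x(M) = M**2
E(h) = 3 - h
920 + E(x(-2)) = 920 + (3 - 1*(-2)**2) = 920 + (3 - 1*4) = 920 + (3 - 4) = 920 - 1 = 919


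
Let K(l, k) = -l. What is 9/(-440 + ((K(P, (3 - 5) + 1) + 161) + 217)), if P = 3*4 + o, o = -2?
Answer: -⅛ ≈ -0.12500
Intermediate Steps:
P = 10 (P = 3*4 - 2 = 12 - 2 = 10)
9/(-440 + ((K(P, (3 - 5) + 1) + 161) + 217)) = 9/(-440 + ((-1*10 + 161) + 217)) = 9/(-440 + ((-10 + 161) + 217)) = 9/(-440 + (151 + 217)) = 9/(-440 + 368) = 9/(-72) = 9*(-1/72) = -⅛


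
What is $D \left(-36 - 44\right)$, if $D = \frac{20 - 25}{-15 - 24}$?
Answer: $- \frac{400}{39} \approx -10.256$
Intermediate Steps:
$D = \frac{5}{39}$ ($D = - \frac{5}{-39} = \left(-5\right) \left(- \frac{1}{39}\right) = \frac{5}{39} \approx 0.12821$)
$D \left(-36 - 44\right) = \frac{5 \left(-36 - 44\right)}{39} = \frac{5}{39} \left(-80\right) = - \frac{400}{39}$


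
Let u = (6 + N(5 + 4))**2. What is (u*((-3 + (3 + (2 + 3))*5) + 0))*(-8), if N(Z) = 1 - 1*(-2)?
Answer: -23976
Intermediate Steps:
N(Z) = 3 (N(Z) = 1 + 2 = 3)
u = 81 (u = (6 + 3)**2 = 9**2 = 81)
(u*((-3 + (3 + (2 + 3))*5) + 0))*(-8) = (81*((-3 + (3 + (2 + 3))*5) + 0))*(-8) = (81*((-3 + (3 + 5)*5) + 0))*(-8) = (81*((-3 + 8*5) + 0))*(-8) = (81*((-3 + 40) + 0))*(-8) = (81*(37 + 0))*(-8) = (81*37)*(-8) = 2997*(-8) = -23976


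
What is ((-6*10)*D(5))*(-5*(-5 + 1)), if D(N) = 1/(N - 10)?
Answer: 240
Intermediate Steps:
D(N) = 1/(-10 + N)
((-6*10)*D(5))*(-5*(-5 + 1)) = ((-6*10)/(-10 + 5))*(-5*(-5 + 1)) = (-60/(-5))*(-5*(-4)) = -60*(-1/5)*20 = 12*20 = 240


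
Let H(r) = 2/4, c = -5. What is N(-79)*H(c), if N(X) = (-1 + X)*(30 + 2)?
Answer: -1280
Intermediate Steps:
N(X) = -32 + 32*X (N(X) = (-1 + X)*32 = -32 + 32*X)
H(r) = ½ (H(r) = 2*(¼) = ½)
N(-79)*H(c) = (-32 + 32*(-79))*(½) = (-32 - 2528)*(½) = -2560*½ = -1280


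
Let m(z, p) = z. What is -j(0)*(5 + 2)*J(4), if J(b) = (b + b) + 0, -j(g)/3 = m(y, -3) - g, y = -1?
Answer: -168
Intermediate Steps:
j(g) = 3 + 3*g (j(g) = -3*(-1 - g) = 3 + 3*g)
J(b) = 2*b (J(b) = 2*b + 0 = 2*b)
-j(0)*(5 + 2)*J(4) = -(3 + 3*0)*(5 + 2)*2*4 = -(3 + 0)*7*8 = -3*7*8 = -21*8 = -1*168 = -168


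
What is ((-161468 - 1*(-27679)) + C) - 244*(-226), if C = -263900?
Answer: -342545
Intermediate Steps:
((-161468 - 1*(-27679)) + C) - 244*(-226) = ((-161468 - 1*(-27679)) - 263900) - 244*(-226) = ((-161468 + 27679) - 263900) + 55144 = (-133789 - 263900) + 55144 = -397689 + 55144 = -342545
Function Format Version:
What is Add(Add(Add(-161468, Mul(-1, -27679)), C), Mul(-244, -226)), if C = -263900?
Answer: -342545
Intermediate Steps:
Add(Add(Add(-161468, Mul(-1, -27679)), C), Mul(-244, -226)) = Add(Add(Add(-161468, Mul(-1, -27679)), -263900), Mul(-244, -226)) = Add(Add(Add(-161468, 27679), -263900), 55144) = Add(Add(-133789, -263900), 55144) = Add(-397689, 55144) = -342545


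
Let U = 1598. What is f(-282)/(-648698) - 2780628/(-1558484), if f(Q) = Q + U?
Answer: 225217107175/126373181729 ≈ 1.7822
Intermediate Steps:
f(Q) = 1598 + Q (f(Q) = Q + 1598 = 1598 + Q)
f(-282)/(-648698) - 2780628/(-1558484) = (1598 - 282)/(-648698) - 2780628/(-1558484) = 1316*(-1/648698) - 2780628*(-1/1558484) = -658/324349 + 695157/389621 = 225217107175/126373181729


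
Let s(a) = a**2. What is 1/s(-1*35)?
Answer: 1/1225 ≈ 0.00081633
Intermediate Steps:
1/s(-1*35) = 1/((-1*35)**2) = 1/((-35)**2) = 1/1225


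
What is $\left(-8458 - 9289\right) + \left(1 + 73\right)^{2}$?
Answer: $-12271$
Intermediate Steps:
$\left(-8458 - 9289\right) + \left(1 + 73\right)^{2} = -17747 + 74^{2} = -17747 + 5476 = -12271$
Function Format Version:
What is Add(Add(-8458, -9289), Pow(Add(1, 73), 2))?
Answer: -12271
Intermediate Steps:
Add(Add(-8458, -9289), Pow(Add(1, 73), 2)) = Add(-17747, Pow(74, 2)) = Add(-17747, 5476) = -12271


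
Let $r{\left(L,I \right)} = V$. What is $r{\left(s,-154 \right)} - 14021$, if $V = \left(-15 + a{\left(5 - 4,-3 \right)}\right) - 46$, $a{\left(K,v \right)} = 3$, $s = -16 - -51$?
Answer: $-14079$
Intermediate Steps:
$s = 35$ ($s = -16 + 51 = 35$)
$V = -58$ ($V = \left(-15 + 3\right) - 46 = -12 - 46 = -58$)
$r{\left(L,I \right)} = -58$
$r{\left(s,-154 \right)} - 14021 = -58 - 14021 = -14079$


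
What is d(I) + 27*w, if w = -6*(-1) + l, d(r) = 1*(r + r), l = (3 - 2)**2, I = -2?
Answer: 185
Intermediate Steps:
l = 1 (l = 1**2 = 1)
d(r) = 2*r (d(r) = 1*(2*r) = 2*r)
w = 7 (w = -6*(-1) + 1 = 6 + 1 = 7)
d(I) + 27*w = 2*(-2) + 27*7 = -4 + 189 = 185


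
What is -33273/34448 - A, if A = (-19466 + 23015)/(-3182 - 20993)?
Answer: -682118823/832780400 ≈ -0.81909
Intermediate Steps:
A = -3549/24175 (A = 3549/(-24175) = 3549*(-1/24175) = -3549/24175 ≈ -0.14680)
-33273/34448 - A = -33273/34448 - 1*(-3549/24175) = -33273*1/34448 + 3549/24175 = -33273/34448 + 3549/24175 = -682118823/832780400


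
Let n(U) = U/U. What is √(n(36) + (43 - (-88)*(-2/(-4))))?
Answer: 2*√22 ≈ 9.3808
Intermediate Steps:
n(U) = 1
√(n(36) + (43 - (-88)*(-2/(-4)))) = √(1 + (43 - (-88)*(-2/(-4)))) = √(1 + (43 - (-88)*(-2*(-¼)))) = √(1 + (43 - (-88)/2)) = √(1 + (43 - 44*(-1))) = √(1 + (43 + 44)) = √(1 + 87) = √88 = 2*√22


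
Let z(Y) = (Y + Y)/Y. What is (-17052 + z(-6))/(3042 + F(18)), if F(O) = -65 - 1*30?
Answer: -17050/2947 ≈ -5.7855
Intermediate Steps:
F(O) = -95 (F(O) = -65 - 30 = -95)
z(Y) = 2 (z(Y) = (2*Y)/Y = 2)
(-17052 + z(-6))/(3042 + F(18)) = (-17052 + 2)/(3042 - 95) = -17050/2947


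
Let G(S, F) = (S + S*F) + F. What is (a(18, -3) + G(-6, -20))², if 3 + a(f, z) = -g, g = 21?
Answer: 4900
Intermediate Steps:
G(S, F) = F + S + F*S (G(S, F) = (S + F*S) + F = F + S + F*S)
a(f, z) = -24 (a(f, z) = -3 - 1*21 = -3 - 21 = -24)
(a(18, -3) + G(-6, -20))² = (-24 + (-20 - 6 - 20*(-6)))² = (-24 + (-20 - 6 + 120))² = (-24 + 94)² = 70² = 4900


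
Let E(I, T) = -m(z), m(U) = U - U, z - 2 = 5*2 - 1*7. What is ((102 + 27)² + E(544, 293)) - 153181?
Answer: -136540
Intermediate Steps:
z = 5 (z = 2 + (5*2 - 1*7) = 2 + (10 - 7) = 2 + 3 = 5)
m(U) = 0
E(I, T) = 0 (E(I, T) = -1*0 = 0)
((102 + 27)² + E(544, 293)) - 153181 = ((102 + 27)² + 0) - 153181 = (129² + 0) - 153181 = (16641 + 0) - 153181 = 16641 - 153181 = -136540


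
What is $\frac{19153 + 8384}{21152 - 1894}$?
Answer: $\frac{27537}{19258} \approx 1.4299$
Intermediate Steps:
$\frac{19153 + 8384}{21152 - 1894} = \frac{27537}{19258}$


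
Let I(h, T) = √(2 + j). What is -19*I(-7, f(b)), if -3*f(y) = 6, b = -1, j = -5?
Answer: -19*I*√3 ≈ -32.909*I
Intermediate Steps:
f(y) = -2 (f(y) = -⅓*6 = -2)
I(h, T) = I*√3 (I(h, T) = √(2 - 5) = √(-3) = I*√3)
-19*I(-7, f(b)) = -19*I*√3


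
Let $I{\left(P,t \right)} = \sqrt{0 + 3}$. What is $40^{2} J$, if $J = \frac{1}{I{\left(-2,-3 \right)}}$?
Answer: $\frac{1600 \sqrt{3}}{3} \approx 923.76$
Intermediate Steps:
$I{\left(P,t \right)} = \sqrt{3}$
$J = \frac{\sqrt{3}}{3}$ ($J = \frac{1}{\sqrt{3}} = \frac{\sqrt{3}}{3} \approx 0.57735$)
$40^{2} J = 40^{2} \frac{\sqrt{3}}{3} = 1600 \frac{\sqrt{3}}{3} = \frac{1600 \sqrt{3}}{3}$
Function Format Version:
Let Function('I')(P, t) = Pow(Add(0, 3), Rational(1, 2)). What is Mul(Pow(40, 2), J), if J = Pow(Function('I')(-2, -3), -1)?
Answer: Mul(Rational(1600, 3), Pow(3, Rational(1, 2))) ≈ 923.76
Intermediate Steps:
Function('I')(P, t) = Pow(3, Rational(1, 2))
J = Mul(Rational(1, 3), Pow(3, Rational(1, 2))) (J = Pow(Pow(3, Rational(1, 2)), -1) = Mul(Rational(1, 3), Pow(3, Rational(1, 2))) ≈ 0.57735)
Mul(Pow(40, 2), J) = Mul(Pow(40, 2), Mul(Rational(1, 3), Pow(3, Rational(1, 2)))) = Mul(1600, Mul(Rational(1, 3), Pow(3, Rational(1, 2)))) = Mul(Rational(1600, 3), Pow(3, Rational(1, 2)))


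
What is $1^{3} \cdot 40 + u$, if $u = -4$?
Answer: $36$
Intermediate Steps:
$1^{3} \cdot 40 + u = 1^{3} \cdot 40 - 4 = 1 \cdot 40 - 4 = 40 - 4 = 36$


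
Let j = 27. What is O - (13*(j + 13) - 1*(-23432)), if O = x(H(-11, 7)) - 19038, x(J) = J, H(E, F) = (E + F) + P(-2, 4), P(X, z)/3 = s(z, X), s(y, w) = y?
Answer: -42982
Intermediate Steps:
P(X, z) = 3*z
H(E, F) = 12 + E + F (H(E, F) = (E + F) + 3*4 = (E + F) + 12 = 12 + E + F)
O = -19030 (O = (12 - 11 + 7) - 19038 = 8 - 19038 = -19030)
O - (13*(j + 13) - 1*(-23432)) = -19030 - (13*(27 + 13) - 1*(-23432)) = -19030 - (13*40 + 23432) = -19030 - (520 + 23432) = -19030 - 1*23952 = -19030 - 23952 = -42982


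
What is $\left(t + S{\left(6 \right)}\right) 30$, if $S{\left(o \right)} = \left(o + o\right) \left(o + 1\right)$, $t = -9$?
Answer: $2250$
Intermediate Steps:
$S{\left(o \right)} = 2 o \left(1 + o\right)$
$\left(t + S{\left(6 \right)}\right) 30 = \left(-9 + 2 \cdot 6 \left(1 + 6\right)\right) 30 = \left(-9 + 2 \cdot 6 \cdot 7\right) 30 = \left(-9 + 84\right) 30 = 75 \cdot 30 = 2250$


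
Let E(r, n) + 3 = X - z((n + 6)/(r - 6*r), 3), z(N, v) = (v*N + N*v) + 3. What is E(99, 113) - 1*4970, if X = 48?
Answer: -812882/165 ≈ -4926.6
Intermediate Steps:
z(N, v) = 3 + 2*N*v (z(N, v) = (N*v + N*v) + 3 = 2*N*v + 3 = 3 + 2*N*v)
E(r, n) = 42 + 6*(6 + n)/(5*r) (E(r, n) = -3 + (48 - (3 + 2*((n + 6)/(r - 6*r))*3)) = -3 + (48 - (3 + 2*((6 + n)/((-5*r)))*3)) = -3 + (48 - (3 + 2*((6 + n)*(-1/(5*r)))*3)) = -3 + (48 - (3 + 2*(-(6 + n)/(5*r))*3)) = -3 + (48 - (3 - 6*(6 + n)/(5*r))) = -3 + (48 + (-3 + 6*(6 + n)/(5*r))) = -3 + (45 + 6*(6 + n)/(5*r)) = 42 + 6*(6 + n)/(5*r))
E(99, 113) - 1*4970 = (6/5)*(6 + 113 + 35*99)/99 - 1*4970 = (6/5)*(1/99)*(6 + 113 + 3465) - 4970 = (6/5)*(1/99)*3584 - 4970 = 7168/165 - 4970 = -812882/165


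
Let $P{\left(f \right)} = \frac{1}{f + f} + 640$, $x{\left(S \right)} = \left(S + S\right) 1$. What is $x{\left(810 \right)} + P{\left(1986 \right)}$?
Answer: $\frac{8976721}{3972} \approx 2260.0$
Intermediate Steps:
$x{\left(S \right)} = 2 S$ ($x{\left(S \right)} = 2 S 1 = 2 S$)
$P{\left(f \right)} = 640 + \frac{1}{2 f}$ ($P{\left(f \right)} = \frac{1}{2 f} + 640 = 640 + \frac{1}{2 f}$)
$x{\left(810 \right)} + P{\left(1986 \right)} = 2 \cdot 810 + \left(640 + \frac{1}{2 \cdot 1986}\right) = 1620 + \left(640 + \frac{1}{2} \cdot \frac{1}{1986}\right) = 1620 + \left(640 + \frac{1}{3972}\right) = 1620 + \frac{2542081}{3972} = \frac{8976721}{3972}$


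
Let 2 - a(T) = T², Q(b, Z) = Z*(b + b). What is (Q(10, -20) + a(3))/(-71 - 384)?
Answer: 407/455 ≈ 0.89451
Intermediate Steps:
Q(b, Z) = 2*Z*b (Q(b, Z) = Z*(2*b) = 2*Z*b)
a(T) = 2 - T²
(Q(10, -20) + a(3))/(-71 - 384) = (2*(-20)*10 + (2 - 1*3²))/(-71 - 384) = (-400 + (2 - 1*9))/(-455) = (-400 + (2 - 9))*(-1/455) = (-400 - 7)*(-1/455) = -407*(-1/455) = 407/455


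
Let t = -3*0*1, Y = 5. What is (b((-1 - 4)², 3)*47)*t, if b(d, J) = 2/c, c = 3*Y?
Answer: 0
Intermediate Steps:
t = 0 (t = 0*1 = 0)
c = 15 (c = 3*5 = 15)
b(d, J) = 2/15
(b((-1 - 4)², 3)*47)*t = ((2/15)*47)*0 = (94/15)*0 = 0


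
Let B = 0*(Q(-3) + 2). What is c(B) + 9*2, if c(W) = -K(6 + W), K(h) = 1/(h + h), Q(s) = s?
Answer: 215/12 ≈ 17.917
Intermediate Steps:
K(h) = 1/(2*h)
B = 0 (B = 0*(-3 + 2) = 0*(-1) = 0)
c(W) = -1/(2*(6 + W))
c(B) + 9*2 = -1/(12 + 2*0) + 9*2 = -1/(12 + 0) + 18 = -1/12 + 18 = 215/12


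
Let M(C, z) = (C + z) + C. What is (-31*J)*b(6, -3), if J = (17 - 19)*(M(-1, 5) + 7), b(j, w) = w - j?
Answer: -5580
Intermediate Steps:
M(C, z) = z + 2*C
J = -20 (J = (17 - 19)*((5 + 2*(-1)) + 7) = -2*((5 - 2) + 7) = -2*(3 + 7) = -2*10 = -20)
(-31*J)*b(6, -3) = (-31*(-20))*(-3 - 1*6) = 620*(-3 - 6) = 620*(-9) = -5580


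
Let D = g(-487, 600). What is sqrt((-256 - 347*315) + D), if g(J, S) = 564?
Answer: I*sqrt(108997) ≈ 330.15*I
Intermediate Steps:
D = 564
sqrt((-256 - 347*315) + D) = sqrt((-256 - 347*315) + 564) = sqrt((-256 - 109305) + 564) = sqrt(-109561 + 564) = sqrt(-108997) = I*sqrt(108997)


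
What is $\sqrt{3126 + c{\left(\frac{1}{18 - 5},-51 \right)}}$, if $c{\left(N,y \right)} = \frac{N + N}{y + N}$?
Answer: $\frac{\sqrt{342487355}}{331} \approx 55.911$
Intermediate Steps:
$c{\left(N,y \right)} = \frac{2 N}{N + y}$
$\sqrt{3126 + c{\left(\frac{1}{18 - 5},-51 \right)}} = \sqrt{3126 + \frac{2}{\left(18 - 5\right) \left(\frac{1}{18 - 5} - 51\right)}} = \sqrt{3126 + \frac{2}{13 \left(\frac{1}{13} - 51\right)}} = \sqrt{3126 + 2 \cdot \frac{1}{13} \frac{1}{\frac{1}{13} - 51}} = \sqrt{3126 + 2 \cdot \frac{1}{13} \frac{1}{- \frac{662}{13}}} = \sqrt{3126 + 2 \cdot \frac{1}{13} \left(- \frac{13}{662}\right)} = \sqrt{3126 - \frac{1}{331}} = \sqrt{\frac{1034705}{331}} = \frac{\sqrt{342487355}}{331}$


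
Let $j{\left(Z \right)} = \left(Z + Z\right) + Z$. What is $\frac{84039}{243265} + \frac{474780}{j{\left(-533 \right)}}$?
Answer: $- \frac{937910393}{3162445} \approx -296.58$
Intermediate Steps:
$j{\left(Z \right)} = 3 Z$ ($j{\left(Z \right)} = 2 Z + Z = 3 Z$)
$\frac{84039}{243265} + \frac{474780}{j{\left(-533 \right)}} = \frac{84039}{243265} + \frac{474780}{3 \left(-533\right)} = 84039 \cdot \frac{1}{243265} + \frac{474780}{-1599} = \frac{84039}{243265} + 474780 \left(- \frac{1}{1599}\right) = \frac{84039}{243265} - \frac{3860}{13} = - \frac{937910393}{3162445}$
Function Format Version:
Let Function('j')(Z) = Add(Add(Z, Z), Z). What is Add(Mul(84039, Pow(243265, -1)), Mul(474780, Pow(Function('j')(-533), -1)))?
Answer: Rational(-937910393, 3162445) ≈ -296.58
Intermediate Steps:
Function('j')(Z) = Mul(3, Z) (Function('j')(Z) = Add(Mul(2, Z), Z) = Mul(3, Z))
Add(Mul(84039, Pow(243265, -1)), Mul(474780, Pow(Function('j')(-533), -1))) = Add(Mul(84039, Pow(243265, -1)), Mul(474780, Pow(Mul(3, -533), -1))) = Add(Mul(84039, Rational(1, 243265)), Mul(474780, Pow(-1599, -1))) = Add(Rational(84039, 243265), Mul(474780, Rational(-1, 1599))) = Add(Rational(84039, 243265), Rational(-3860, 13)) = Rational(-937910393, 3162445)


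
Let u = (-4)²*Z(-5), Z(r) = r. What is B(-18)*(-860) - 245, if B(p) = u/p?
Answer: -36605/9 ≈ -4067.2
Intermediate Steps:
u = -80 (u = (-4)²*(-5) = 16*(-5) = -80)
B(p) = -80/p
B(-18)*(-860) - 245 = -80/(-18)*(-860) - 245 = -80*(-1/18)*(-860) - 245 = (40/9)*(-860) - 245 = -34400/9 - 245 = -36605/9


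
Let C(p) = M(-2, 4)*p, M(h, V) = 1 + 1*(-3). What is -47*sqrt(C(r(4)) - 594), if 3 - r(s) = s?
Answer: -188*I*sqrt(37) ≈ -1143.6*I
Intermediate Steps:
M(h, V) = -2 (M(h, V) = 1 - 3 = -2)
r(s) = 3 - s
C(p) = -2*p
-47*sqrt(C(r(4)) - 594) = -47*sqrt(-2*(3 - 1*4) - 594) = -47*sqrt(-2*(3 - 4) - 594) = -47*sqrt(-2*(-1) - 594) = -47*sqrt(2 - 594) = -188*I*sqrt(37)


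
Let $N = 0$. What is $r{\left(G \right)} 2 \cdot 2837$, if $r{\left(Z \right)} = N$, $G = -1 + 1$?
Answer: $0$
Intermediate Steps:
$G = 0$
$r{\left(Z \right)} = 0$
$r{\left(G \right)} 2 \cdot 2837 = 0 \cdot 2 \cdot 2837 = 0 \cdot 2837 = 0$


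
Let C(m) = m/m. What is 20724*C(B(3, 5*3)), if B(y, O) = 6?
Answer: 20724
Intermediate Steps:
C(m) = 1
20724*C(B(3, 5*3)) = 20724*1 = 20724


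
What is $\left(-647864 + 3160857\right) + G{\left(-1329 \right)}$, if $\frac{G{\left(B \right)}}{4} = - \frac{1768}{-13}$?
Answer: $2513537$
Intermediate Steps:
$G{\left(B \right)} = 544$ ($G{\left(B \right)} = 4 \left(- \frac{1768}{-13}\right) = 4 \left(\left(-1768\right) \left(- \frac{1}{13}\right)\right) = 4 \cdot 136 = 544$)
$\left(-647864 + 3160857\right) + G{\left(-1329 \right)} = \left(-647864 + 3160857\right) + 544 = 2512993 + 544 = 2513537$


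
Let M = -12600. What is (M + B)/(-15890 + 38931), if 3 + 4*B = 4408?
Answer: -45995/92164 ≈ -0.49906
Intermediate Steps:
B = 4405/4 (B = -3/4 + (1/4)*4408 = -3/4 + 1102 = 4405/4 ≈ 1101.3)
(M + B)/(-15890 + 38931) = (-12600 + 4405/4)/(-15890 + 38931) = -45995/4/23041 = -45995/4*1/23041 = -45995/92164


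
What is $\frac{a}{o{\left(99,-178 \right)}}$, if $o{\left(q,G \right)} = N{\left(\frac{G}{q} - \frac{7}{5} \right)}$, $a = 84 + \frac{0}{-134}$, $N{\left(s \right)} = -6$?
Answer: $-14$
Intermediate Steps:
$a = 84$ ($a = 84 + 0 \left(- \frac{1}{134}\right) = 84 + 0 = 84$)
$o{\left(q,G \right)} = -6$
$\frac{a}{o{\left(99,-178 \right)}} = \frac{84}{-6} = 84 \left(- \frac{1}{6}\right) = -14$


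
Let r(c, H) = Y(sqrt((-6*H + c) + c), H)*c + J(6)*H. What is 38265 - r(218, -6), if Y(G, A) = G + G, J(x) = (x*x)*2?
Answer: 38697 - 872*sqrt(118) ≈ 29225.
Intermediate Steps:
J(x) = 2*x**2 (J(x) = x**2*2 = 2*x**2)
Y(G, A) = 2*G
r(c, H) = 72*H + 2*c*sqrt(-6*H + 2*c) (r(c, H) = (2*sqrt((-6*H + c) + c))*c + (2*6**2)*H = (2*sqrt((c - 6*H) + c))*c + (2*36)*H = (2*sqrt(-6*H + 2*c))*c + 72*H = 2*c*sqrt(-6*H + 2*c) + 72*H = 72*H + 2*c*sqrt(-6*H + 2*c))
38265 - r(218, -6) = 38265 - (72*(-6) + 2*218*sqrt(-6*(-6) + 2*218)) = 38265 - (-432 + 2*218*sqrt(36 + 436)) = 38265 - (-432 + 2*218*sqrt(472)) = 38265 - (-432 + 2*218*(2*sqrt(118))) = 38265 - (-432 + 872*sqrt(118)) = 38265 + (432 - 872*sqrt(118)) = 38697 - 872*sqrt(118)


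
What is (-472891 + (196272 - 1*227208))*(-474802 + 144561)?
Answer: 166384332307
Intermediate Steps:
(-472891 + (196272 - 1*227208))*(-474802 + 144561) = (-472891 + (196272 - 227208))*(-330241) = (-472891 - 30936)*(-330241) = -503827*(-330241) = 166384332307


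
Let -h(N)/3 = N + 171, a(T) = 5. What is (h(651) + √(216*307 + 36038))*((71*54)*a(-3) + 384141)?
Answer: -994564926 + 2016555*√4094 ≈ -8.6554e+8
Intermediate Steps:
h(N) = -513 - 3*N (h(N) = -3*(N + 171) = -3*(171 + N) = -513 - 3*N)
(h(651) + √(216*307 + 36038))*((71*54)*a(-3) + 384141) = ((-513 - 3*651) + √(216*307 + 36038))*((71*54)*5 + 384141) = ((-513 - 1953) + √(66312 + 36038))*(3834*5 + 384141) = (-2466 + √102350)*(19170 + 384141) = (-2466 + 5*√4094)*403311 = -994564926 + 2016555*√4094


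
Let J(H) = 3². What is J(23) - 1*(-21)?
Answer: 30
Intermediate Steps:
J(H) = 9
J(23) - 1*(-21) = 9 - 1*(-21) = 9 + 21 = 30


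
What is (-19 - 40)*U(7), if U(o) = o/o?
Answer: -59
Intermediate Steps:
U(o) = 1
(-19 - 40)*U(7) = (-19 - 40)*1 = -59*1 = -59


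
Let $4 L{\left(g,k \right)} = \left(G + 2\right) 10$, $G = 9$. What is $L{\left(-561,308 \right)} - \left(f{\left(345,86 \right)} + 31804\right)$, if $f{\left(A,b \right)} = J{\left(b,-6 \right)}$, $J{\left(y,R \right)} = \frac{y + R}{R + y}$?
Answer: $- \frac{63555}{2} \approx -31778.0$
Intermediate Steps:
$J{\left(y,R \right)} = 1$ ($J{\left(y,R \right)} = \frac{R + y}{R + y} = 1$)
$f{\left(A,b \right)} = 1$
$L{\left(g,k \right)} = \frac{55}{2}$ ($L{\left(g,k \right)} = \frac{\left(9 + 2\right) 10}{4} = \frac{11 \cdot 10}{4} = \frac{1}{4} \cdot 110 = \frac{55}{2}$)
$L{\left(-561,308 \right)} - \left(f{\left(345,86 \right)} + 31804\right) = \frac{55}{2} - \left(1 + 31804\right) = \frac{55}{2} - 31805 = - \frac{63555}{2}$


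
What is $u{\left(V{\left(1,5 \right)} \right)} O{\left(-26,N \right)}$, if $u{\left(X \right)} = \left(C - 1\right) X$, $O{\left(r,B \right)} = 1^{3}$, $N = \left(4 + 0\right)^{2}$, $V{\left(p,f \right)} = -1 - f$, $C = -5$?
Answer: $36$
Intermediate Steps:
$N = 16$ ($N = 4^{2} = 16$)
$O{\left(r,B \right)} = 1$
$u{\left(X \right)} = - 6 X$ ($u{\left(X \right)} = \left(-5 - 1\right) X = - 6 X$)
$u{\left(V{\left(1,5 \right)} \right)} O{\left(-26,N \right)} = - 6 \left(-1 - 5\right) 1 = \left(-6\right) \left(-6\right) 1 = 36 \cdot 1 = 36$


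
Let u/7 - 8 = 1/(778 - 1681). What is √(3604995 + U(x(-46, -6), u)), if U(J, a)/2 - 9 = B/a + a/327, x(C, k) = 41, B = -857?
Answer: √37185261064668796688977/101562603 ≈ 1898.7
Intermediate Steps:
u = 7223/129 (u = 56 + 7/(778 - 1681) = 56 + 7/(-903) = 56 + 7*(-1/903) = 56 - 1/129 = 7223/129 ≈ 55.992)
U(J, a) = 18 - 1714/a + 2*a/327 (U(J, a) = 18 + 2*(-857/a + a/327) = 18 + (-1714/a + 2*a/327) = 18 - 1714/a + 2*a/327)
√(3604995 + U(x(-46, -6), u)) = √(3604995 + (18 - 1714/7223/129 + (2/327)*(7223/129))) = √(3604995 + (18 - 1714*129/7223 + 14446/42183)) = √(3604995 + (18 - 221106/7223 + 14446/42183)) = √(3604995 - 3738190378/304687809) = √(1098394289815577/304687809) = √37185261064668796688977/101562603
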